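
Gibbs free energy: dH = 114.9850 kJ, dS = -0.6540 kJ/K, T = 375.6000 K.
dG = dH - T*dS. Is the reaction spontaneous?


T*dS = 375.6000 * -0.6540 = -245.6424 kJ
dG = 114.9850 + 245.6424 = 360.6274 kJ (non-spontaneous)

dG = 360.6274 kJ, non-spontaneous


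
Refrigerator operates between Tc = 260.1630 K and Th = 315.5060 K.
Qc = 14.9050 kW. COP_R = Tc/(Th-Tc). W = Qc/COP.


COP = 260.1630 / 55.3430 = 4.7009
W = 14.9050 / 4.7009 = 3.1707 kW

COP = 4.7009, W = 3.1707 kW


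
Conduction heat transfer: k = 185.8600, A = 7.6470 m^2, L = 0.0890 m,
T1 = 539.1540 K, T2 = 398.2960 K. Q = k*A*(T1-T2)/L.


dT = 140.8580 K
Q = 185.8600 * 7.6470 * 140.8580 / 0.0890 = 2249409.5469 W

2249409.5469 W


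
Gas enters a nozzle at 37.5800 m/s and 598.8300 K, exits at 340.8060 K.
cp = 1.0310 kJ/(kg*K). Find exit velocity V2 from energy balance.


dT = 258.0240 K
2*cp*1000*dT = 532045.4880
V1^2 = 1412.2564
V2 = sqrt(533457.7444) = 730.3819 m/s

730.3819 m/s


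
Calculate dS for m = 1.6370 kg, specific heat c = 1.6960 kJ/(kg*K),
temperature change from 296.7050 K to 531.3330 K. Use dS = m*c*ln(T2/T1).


T2/T1 = 1.7908
ln(T2/T1) = 0.5827
dS = 1.6370 * 1.6960 * 0.5827 = 1.6176 kJ/K

1.6176 kJ/K


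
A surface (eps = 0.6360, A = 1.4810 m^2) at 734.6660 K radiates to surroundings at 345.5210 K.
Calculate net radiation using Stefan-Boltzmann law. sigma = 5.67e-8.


T^4 = 2.9131e+11
Tsurr^4 = 1.4253e+10
Q = 0.6360 * 5.67e-8 * 1.4810 * 2.7706e+11 = 14796.8542 W

14796.8542 W


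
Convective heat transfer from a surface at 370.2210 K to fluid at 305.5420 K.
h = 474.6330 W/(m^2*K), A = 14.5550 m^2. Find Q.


dT = 64.6790 K
Q = 474.6330 * 14.5550 * 64.6790 = 446820.8565 W

446820.8565 W


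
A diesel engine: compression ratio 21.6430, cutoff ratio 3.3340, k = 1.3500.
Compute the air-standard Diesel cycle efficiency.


r^(k-1) = 2.9333
rc^k = 5.0816
eta = 0.5584 = 55.8390%

55.8390%


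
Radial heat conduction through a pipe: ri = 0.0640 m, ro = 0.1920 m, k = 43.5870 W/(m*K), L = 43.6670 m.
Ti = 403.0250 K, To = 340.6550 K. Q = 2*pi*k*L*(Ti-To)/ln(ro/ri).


dT = 62.3700 K
ln(ro/ri) = 1.0986
Q = 2*pi*43.5870*43.6670*62.3700 / 1.0986 = 678924.5209 W

678924.5209 W


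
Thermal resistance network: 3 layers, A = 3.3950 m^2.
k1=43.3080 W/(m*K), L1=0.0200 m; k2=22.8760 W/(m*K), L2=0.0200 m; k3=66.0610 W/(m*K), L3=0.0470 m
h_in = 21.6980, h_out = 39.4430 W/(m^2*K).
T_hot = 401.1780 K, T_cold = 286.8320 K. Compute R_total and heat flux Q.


R_conv_in = 1/(21.6980*3.3950) = 0.0136
R_1 = 0.0200/(43.3080*3.3950) = 0.0001
R_2 = 0.0200/(22.8760*3.3950) = 0.0003
R_3 = 0.0470/(66.0610*3.3950) = 0.0002
R_conv_out = 1/(39.4430*3.3950) = 0.0075
R_total = 0.0216 K/W
Q = 114.3460 / 0.0216 = 5282.5738 W

R_total = 0.0216 K/W, Q = 5282.5738 W


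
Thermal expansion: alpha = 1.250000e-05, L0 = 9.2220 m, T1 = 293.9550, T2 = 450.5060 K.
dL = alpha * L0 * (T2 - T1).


dT = 156.5510 K
dL = 1.250000e-05 * 9.2220 * 156.5510 = 0.018046 m
L_final = 9.240046 m

dL = 0.018046 m


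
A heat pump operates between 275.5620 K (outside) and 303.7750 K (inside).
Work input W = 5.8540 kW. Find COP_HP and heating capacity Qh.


COP = 303.7750 / 28.2130 = 10.7672
Qh = 10.7672 * 5.8540 = 63.0312 kW

COP = 10.7672, Qh = 63.0312 kW


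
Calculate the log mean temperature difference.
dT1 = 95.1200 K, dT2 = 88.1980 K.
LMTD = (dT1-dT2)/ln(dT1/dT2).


dT1/dT2 = 1.0785
ln(dT1/dT2) = 0.0756
LMTD = 6.9220 / 0.0756 = 91.6154 K

91.6154 K


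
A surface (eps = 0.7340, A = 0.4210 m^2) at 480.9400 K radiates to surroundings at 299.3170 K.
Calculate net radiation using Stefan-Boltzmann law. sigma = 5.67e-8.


T^4 = 5.3501e+10
Tsurr^4 = 8.0265e+09
Q = 0.7340 * 5.67e-8 * 0.4210 * 4.5475e+10 = 796.7669 W

796.7669 W


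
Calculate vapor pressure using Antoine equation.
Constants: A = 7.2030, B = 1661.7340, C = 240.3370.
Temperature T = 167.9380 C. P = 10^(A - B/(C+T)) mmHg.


C+T = 408.2750
B/(C+T) = 4.0701
log10(P) = 7.2030 - 4.0701 = 3.1329
P = 10^3.1329 = 1357.8941 mmHg

1357.8941 mmHg


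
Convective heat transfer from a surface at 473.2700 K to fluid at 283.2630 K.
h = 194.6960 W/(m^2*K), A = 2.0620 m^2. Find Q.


dT = 190.0070 K
Q = 194.6960 * 2.0620 * 190.0070 = 76280.8091 W

76280.8091 W


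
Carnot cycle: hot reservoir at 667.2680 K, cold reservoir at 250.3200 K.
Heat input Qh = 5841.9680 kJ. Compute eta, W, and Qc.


eta = 1 - 250.3200/667.2680 = 0.6249
W = 0.6249 * 5841.9680 = 3650.4026 kJ
Qc = 5841.9680 - 3650.4026 = 2191.5654 kJ

eta = 62.4858%, W = 3650.4026 kJ, Qc = 2191.5654 kJ


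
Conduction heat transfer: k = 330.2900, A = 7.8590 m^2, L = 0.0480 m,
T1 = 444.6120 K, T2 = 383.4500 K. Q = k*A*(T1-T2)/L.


dT = 61.1620 K
Q = 330.2900 * 7.8590 * 61.1620 / 0.0480 = 3307525.1472 W

3307525.1472 W


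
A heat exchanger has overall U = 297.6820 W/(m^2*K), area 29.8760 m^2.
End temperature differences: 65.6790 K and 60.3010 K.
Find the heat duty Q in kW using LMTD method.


LMTD = 62.9517 K
Q = 297.6820 * 29.8760 * 62.9517 = 559864.0858 W = 559.8641 kW

559.8641 kW


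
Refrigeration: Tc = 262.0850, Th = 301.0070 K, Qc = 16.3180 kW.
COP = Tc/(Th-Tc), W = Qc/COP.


COP = 262.0850 / 38.9220 = 6.7336
W = 16.3180 / 6.7336 = 2.4234 kW

COP = 6.7336, W = 2.4234 kW


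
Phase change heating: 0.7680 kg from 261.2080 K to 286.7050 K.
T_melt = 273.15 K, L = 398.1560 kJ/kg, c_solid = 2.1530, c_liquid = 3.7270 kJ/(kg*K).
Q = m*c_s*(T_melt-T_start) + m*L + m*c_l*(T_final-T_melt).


Q1 (sensible, solid) = 0.7680 * 2.1530 * 11.9420 = 19.7461 kJ
Q2 (latent) = 0.7680 * 398.1560 = 305.7838 kJ
Q3 (sensible, liquid) = 0.7680 * 3.7270 * 13.5550 = 38.7990 kJ
Q_total = 364.3289 kJ

364.3289 kJ


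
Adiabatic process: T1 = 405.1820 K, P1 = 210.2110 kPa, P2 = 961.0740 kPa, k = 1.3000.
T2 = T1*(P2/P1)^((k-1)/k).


(k-1)/k = 0.2308
(P2/P1)^exp = 1.4201
T2 = 405.1820 * 1.4201 = 575.4151 K

575.4151 K


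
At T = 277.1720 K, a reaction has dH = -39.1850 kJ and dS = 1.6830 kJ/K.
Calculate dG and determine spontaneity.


T*dS = 277.1720 * 1.6830 = 466.4805 kJ
dG = -39.1850 - 466.4805 = -505.6655 kJ (spontaneous)

dG = -505.6655 kJ, spontaneous


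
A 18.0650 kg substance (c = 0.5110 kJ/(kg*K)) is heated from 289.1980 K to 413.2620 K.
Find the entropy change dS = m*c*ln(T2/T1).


T2/T1 = 1.4290
ln(T2/T1) = 0.3570
dS = 18.0650 * 0.5110 * 0.3570 = 3.2953 kJ/K

3.2953 kJ/K


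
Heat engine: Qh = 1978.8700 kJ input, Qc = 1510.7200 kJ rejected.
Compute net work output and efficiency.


W = 1978.8700 - 1510.7200 = 468.1500 kJ
eta = 468.1500 / 1978.8700 = 0.2366 = 23.6574%

W = 468.1500 kJ, eta = 23.6574%


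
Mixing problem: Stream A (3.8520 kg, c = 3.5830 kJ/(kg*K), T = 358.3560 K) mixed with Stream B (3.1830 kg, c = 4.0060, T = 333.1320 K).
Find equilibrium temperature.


num = 9193.7265
den = 26.5528
Tf = 346.2430 K

346.2430 K


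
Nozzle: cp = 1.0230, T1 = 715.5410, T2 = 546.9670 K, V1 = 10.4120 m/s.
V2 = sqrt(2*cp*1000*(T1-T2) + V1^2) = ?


dT = 168.5740 K
2*cp*1000*dT = 344902.4040
V1^2 = 108.4097
V2 = sqrt(345010.8137) = 587.3762 m/s

587.3762 m/s


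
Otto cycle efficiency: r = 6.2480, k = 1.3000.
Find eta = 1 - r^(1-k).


r^(k-1) = 1.7327
eta = 1 - 1/1.7327 = 0.4229 = 42.2865%

42.2865%


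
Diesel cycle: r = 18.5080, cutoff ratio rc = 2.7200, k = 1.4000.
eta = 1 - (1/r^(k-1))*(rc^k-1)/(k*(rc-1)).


r^(k-1) = 3.2132
rc^k = 4.0588
eta = 0.6047 = 60.4680%

60.4680%


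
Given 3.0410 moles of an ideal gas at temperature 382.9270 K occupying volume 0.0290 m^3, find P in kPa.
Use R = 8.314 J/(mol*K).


P = nRT/V = 3.0410 * 8.314 * 382.9270 / 0.0290
= 9681.4951 / 0.0290 = 333844.6584 Pa = 333.8447 kPa

333.8447 kPa


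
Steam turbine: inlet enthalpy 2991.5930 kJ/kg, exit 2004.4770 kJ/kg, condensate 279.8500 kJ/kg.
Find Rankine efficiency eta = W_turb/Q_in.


W = 987.1160 kJ/kg
Q_in = 2711.7430 kJ/kg
eta = 0.3640 = 36.4015%

eta = 36.4015%


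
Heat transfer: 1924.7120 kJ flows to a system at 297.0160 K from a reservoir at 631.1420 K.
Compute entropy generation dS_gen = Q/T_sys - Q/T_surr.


dS_sys = 1924.7120/297.0160 = 6.4802 kJ/K
dS_surr = -1924.7120/631.1420 = -3.0496 kJ/K
dS_gen = 6.4802 - 3.0496 = 3.4306 kJ/K (irreversible)

dS_gen = 3.4306 kJ/K, irreversible


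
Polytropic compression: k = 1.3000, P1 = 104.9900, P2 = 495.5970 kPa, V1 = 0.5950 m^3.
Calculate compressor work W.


(k-1)/k = 0.2308
(P2/P1)^exp = 1.4307
W = 4.3333 * 104.9900 * 0.5950 * (1.4307 - 1) = 116.5772 kJ

116.5772 kJ


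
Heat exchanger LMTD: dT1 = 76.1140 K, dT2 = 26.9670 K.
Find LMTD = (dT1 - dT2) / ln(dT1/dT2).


dT1/dT2 = 2.8225
ln(dT1/dT2) = 1.0376
LMTD = 49.1470 / 1.0376 = 47.3652 K

47.3652 K


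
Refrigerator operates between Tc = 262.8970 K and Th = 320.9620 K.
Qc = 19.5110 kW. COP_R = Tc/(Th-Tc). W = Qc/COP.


COP = 262.8970 / 58.0650 = 4.5276
W = 19.5110 / 4.5276 = 4.3093 kW

COP = 4.5276, W = 4.3093 kW


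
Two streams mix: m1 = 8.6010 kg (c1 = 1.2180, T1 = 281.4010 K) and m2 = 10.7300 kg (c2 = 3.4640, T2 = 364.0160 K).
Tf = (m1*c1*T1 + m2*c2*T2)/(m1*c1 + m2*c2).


num = 16477.9707
den = 47.6447
Tf = 345.8508 K

345.8508 K


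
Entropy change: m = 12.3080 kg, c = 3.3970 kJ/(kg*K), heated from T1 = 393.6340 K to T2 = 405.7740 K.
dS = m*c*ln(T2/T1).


T2/T1 = 1.0308
ln(T2/T1) = 0.0304
dS = 12.3080 * 3.3970 * 0.0304 = 1.2700 kJ/K

1.2700 kJ/K


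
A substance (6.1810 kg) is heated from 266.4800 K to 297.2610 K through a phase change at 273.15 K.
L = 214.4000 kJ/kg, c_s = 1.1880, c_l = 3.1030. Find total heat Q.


Q1 (sensible, solid) = 6.1810 * 1.1880 * 6.6700 = 48.9780 kJ
Q2 (latent) = 6.1810 * 214.4000 = 1325.2064 kJ
Q3 (sensible, liquid) = 6.1810 * 3.1030 * 24.1110 = 462.4404 kJ
Q_total = 1836.6248 kJ

1836.6248 kJ


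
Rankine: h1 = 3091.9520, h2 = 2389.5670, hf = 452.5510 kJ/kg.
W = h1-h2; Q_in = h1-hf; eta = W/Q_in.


W = 702.3850 kJ/kg
Q_in = 2639.4010 kJ/kg
eta = 0.2661 = 26.6115%

eta = 26.6115%


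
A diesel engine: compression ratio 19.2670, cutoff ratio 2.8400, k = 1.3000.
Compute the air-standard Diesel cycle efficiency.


r^(k-1) = 2.4291
rc^k = 3.8843
eta = 0.5036 = 50.3595%

50.3595%


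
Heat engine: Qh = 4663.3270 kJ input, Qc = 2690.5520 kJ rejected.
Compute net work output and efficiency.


W = 4663.3270 - 2690.5520 = 1972.7750 kJ
eta = 1972.7750 / 4663.3270 = 0.4230 = 42.3040%

W = 1972.7750 kJ, eta = 42.3040%


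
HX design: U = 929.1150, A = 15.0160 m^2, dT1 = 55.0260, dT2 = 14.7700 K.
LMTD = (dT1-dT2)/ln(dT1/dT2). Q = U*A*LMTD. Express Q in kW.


LMTD = 30.6081 K
Q = 929.1150 * 15.0160 * 30.6081 = 427031.5928 W = 427.0316 kW

427.0316 kW


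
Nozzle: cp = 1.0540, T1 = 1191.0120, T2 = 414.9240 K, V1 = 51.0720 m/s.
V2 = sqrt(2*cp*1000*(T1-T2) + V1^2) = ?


dT = 776.0880 K
2*cp*1000*dT = 1635993.5040
V1^2 = 2608.3492
V2 = sqrt(1638601.8532) = 1280.0788 m/s

1280.0788 m/s


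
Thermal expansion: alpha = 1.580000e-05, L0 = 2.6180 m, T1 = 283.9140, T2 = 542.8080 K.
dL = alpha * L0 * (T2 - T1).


dT = 258.8940 K
dL = 1.580000e-05 * 2.6180 * 258.8940 = 0.010709 m
L_final = 2.628709 m

dL = 0.010709 m


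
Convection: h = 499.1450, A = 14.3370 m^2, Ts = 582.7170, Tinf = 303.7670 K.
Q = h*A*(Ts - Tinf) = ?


dT = 278.9500 K
Q = 499.1450 * 14.3370 * 278.9500 = 1996233.6682 W

1996233.6682 W


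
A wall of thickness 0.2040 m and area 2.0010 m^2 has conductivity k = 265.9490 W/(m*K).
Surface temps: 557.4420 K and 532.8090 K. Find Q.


dT = 24.6330 K
Q = 265.9490 * 2.0010 * 24.6330 / 0.2040 = 64258.7968 W

64258.7968 W


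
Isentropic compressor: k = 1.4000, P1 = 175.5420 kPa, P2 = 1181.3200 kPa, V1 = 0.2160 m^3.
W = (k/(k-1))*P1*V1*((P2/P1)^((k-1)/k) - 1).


(k-1)/k = 0.2857
(P2/P1)^exp = 1.7241
W = 3.5000 * 175.5420 * 0.2160 * (1.7241 - 1) = 96.0978 kJ

96.0978 kJ


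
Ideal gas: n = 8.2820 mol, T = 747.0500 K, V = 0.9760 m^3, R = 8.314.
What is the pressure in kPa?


P = nRT/V = 8.2820 * 8.314 * 747.0500 / 0.9760
= 51439.2842 / 0.9760 = 52704.1846 Pa = 52.7042 kPa

52.7042 kPa


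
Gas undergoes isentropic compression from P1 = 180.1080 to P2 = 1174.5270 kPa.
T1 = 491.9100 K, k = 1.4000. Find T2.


(k-1)/k = 0.2857
(P2/P1)^exp = 1.7087
T2 = 491.9100 * 1.7087 = 840.5264 K

840.5264 K


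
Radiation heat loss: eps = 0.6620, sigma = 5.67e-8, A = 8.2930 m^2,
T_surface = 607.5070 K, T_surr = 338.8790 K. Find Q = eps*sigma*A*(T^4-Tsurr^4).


T^4 = 1.3621e+11
Tsurr^4 = 1.3188e+10
Q = 0.6620 * 5.67e-8 * 8.2930 * 1.2302e+11 = 38294.0474 W

38294.0474 W


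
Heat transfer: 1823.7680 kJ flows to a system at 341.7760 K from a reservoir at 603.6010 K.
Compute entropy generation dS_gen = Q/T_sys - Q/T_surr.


dS_sys = 1823.7680/341.7760 = 5.3361 kJ/K
dS_surr = -1823.7680/603.6010 = -3.0215 kJ/K
dS_gen = 5.3361 - 3.0215 = 2.3147 kJ/K (irreversible)

dS_gen = 2.3147 kJ/K, irreversible


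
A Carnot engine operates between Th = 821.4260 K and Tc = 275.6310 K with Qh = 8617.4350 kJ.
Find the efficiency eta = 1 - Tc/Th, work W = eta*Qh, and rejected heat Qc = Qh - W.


eta = 1 - 275.6310/821.4260 = 0.6644
W = 0.6644 * 8617.4350 = 5725.8389 kJ
Qc = 8617.4350 - 5725.8389 = 2891.5961 kJ

eta = 66.4448%, W = 5725.8389 kJ, Qc = 2891.5961 kJ


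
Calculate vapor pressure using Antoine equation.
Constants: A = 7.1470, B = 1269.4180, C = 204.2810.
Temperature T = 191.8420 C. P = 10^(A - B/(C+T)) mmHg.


C+T = 396.1230
B/(C+T) = 3.2046
log10(P) = 7.1470 - 3.2046 = 3.9424
P = 10^3.9424 = 8757.7866 mmHg

8757.7866 mmHg


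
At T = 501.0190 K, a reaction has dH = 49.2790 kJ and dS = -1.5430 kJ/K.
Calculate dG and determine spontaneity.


T*dS = 501.0190 * -1.5430 = -773.0723 kJ
dG = 49.2790 + 773.0723 = 822.3513 kJ (non-spontaneous)

dG = 822.3513 kJ, non-spontaneous


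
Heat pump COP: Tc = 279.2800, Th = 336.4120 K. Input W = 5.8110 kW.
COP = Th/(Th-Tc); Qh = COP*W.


COP = 336.4120 / 57.1320 = 5.8883
Qh = 5.8883 * 5.8110 = 34.2171 kW

COP = 5.8883, Qh = 34.2171 kW


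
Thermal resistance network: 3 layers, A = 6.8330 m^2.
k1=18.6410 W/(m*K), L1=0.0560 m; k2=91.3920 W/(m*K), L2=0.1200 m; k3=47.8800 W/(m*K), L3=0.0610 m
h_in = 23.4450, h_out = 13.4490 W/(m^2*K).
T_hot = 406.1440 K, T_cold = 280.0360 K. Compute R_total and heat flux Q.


R_conv_in = 1/(23.4450*6.8330) = 0.0062
R_1 = 0.0560/(18.6410*6.8330) = 0.0004
R_2 = 0.1200/(91.3920*6.8330) = 0.0002
R_3 = 0.0610/(47.8800*6.8330) = 0.0002
R_conv_out = 1/(13.4490*6.8330) = 0.0109
R_total = 0.0179 K/W
Q = 126.1080 / 0.0179 = 7028.5632 W

R_total = 0.0179 K/W, Q = 7028.5632 W


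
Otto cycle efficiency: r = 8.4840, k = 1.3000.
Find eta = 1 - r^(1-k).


r^(k-1) = 1.8992
eta = 1 - 1/1.8992 = 0.4735 = 47.3474%

47.3474%


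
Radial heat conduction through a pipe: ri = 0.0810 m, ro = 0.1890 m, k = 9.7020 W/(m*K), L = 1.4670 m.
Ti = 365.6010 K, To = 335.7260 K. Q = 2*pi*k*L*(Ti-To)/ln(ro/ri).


dT = 29.8750 K
ln(ro/ri) = 0.8473
Q = 2*pi*9.7020*1.4670*29.8750 / 0.8473 = 3153.1386 W

3153.1386 W


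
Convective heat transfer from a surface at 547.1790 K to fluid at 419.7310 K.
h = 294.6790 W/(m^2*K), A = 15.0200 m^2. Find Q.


dT = 127.4480 K
Q = 294.6790 * 15.0200 * 127.4480 = 564094.8629 W

564094.8629 W


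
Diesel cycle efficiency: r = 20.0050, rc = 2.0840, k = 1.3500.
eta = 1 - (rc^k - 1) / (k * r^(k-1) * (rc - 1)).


r^(k-1) = 2.8536
rc^k = 2.6947
eta = 0.5942 = 59.4180%

59.4180%


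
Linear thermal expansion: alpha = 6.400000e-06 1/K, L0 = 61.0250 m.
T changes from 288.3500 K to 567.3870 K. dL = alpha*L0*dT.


dT = 279.0370 K
dL = 6.400000e-06 * 61.0250 * 279.0370 = 0.108981 m
L_final = 61.133981 m

dL = 0.108981 m


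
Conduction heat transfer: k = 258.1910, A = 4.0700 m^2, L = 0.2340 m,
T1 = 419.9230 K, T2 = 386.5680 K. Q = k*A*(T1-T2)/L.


dT = 33.3550 K
Q = 258.1910 * 4.0700 * 33.3550 / 0.2340 = 149789.2328 W

149789.2328 W


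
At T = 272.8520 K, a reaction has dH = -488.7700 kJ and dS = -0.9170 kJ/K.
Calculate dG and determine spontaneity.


T*dS = 272.8520 * -0.9170 = -250.2053 kJ
dG = -488.7700 + 250.2053 = -238.5647 kJ (spontaneous)

dG = -238.5647 kJ, spontaneous


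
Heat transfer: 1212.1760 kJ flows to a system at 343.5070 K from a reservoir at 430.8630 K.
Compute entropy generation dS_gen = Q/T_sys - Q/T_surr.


dS_sys = 1212.1760/343.5070 = 3.5288 kJ/K
dS_surr = -1212.1760/430.8630 = -2.8134 kJ/K
dS_gen = 3.5288 - 2.8134 = 0.7155 kJ/K (irreversible)

dS_gen = 0.7155 kJ/K, irreversible


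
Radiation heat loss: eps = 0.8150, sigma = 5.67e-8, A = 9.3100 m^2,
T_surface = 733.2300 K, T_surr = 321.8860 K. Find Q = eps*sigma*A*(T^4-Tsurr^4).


T^4 = 2.8904e+11
Tsurr^4 = 1.0735e+10
Q = 0.8150 * 5.67e-8 * 9.3100 * 2.7831e+11 = 119733.0878 W

119733.0878 W


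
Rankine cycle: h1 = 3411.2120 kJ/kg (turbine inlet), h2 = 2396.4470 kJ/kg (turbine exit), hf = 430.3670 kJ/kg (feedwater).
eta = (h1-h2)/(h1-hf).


W = 1014.7650 kJ/kg
Q_in = 2980.8450 kJ/kg
eta = 0.3404 = 34.0429%

eta = 34.0429%


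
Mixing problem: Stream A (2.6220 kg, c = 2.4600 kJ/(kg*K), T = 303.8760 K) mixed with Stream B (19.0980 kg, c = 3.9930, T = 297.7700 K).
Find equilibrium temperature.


num = 24667.4748
den = 82.7084
Tf = 298.2462 K

298.2462 K


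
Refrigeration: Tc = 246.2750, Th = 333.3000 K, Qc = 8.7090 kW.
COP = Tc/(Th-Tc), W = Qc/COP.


COP = 246.2750 / 87.0250 = 2.8299
W = 8.7090 / 2.8299 = 3.0775 kW

COP = 2.8299, W = 3.0775 kW


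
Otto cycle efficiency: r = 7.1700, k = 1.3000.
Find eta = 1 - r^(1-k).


r^(k-1) = 1.8057
eta = 1 - 1/1.8057 = 0.4462 = 44.6211%

44.6211%


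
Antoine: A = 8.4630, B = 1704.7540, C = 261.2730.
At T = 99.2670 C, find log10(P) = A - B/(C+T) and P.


C+T = 360.5400
B/(C+T) = 4.7283
log10(P) = 8.4630 - 4.7283 = 3.7347
P = 10^3.7347 = 5428.3110 mmHg

5428.3110 mmHg


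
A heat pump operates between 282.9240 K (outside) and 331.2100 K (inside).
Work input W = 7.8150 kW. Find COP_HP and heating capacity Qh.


COP = 331.2100 / 48.2860 = 6.8593
Qh = 6.8593 * 7.8150 = 53.6057 kW

COP = 6.8593, Qh = 53.6057 kW


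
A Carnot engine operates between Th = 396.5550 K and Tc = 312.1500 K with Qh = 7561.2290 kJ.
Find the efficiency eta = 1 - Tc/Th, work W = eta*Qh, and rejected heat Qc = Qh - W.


eta = 1 - 312.1500/396.5550 = 0.2128
W = 0.2128 * 7561.2290 = 1609.3746 kJ
Qc = 7561.2290 - 1609.3746 = 5951.8544 kJ

eta = 21.2846%, W = 1609.3746 kJ, Qc = 5951.8544 kJ


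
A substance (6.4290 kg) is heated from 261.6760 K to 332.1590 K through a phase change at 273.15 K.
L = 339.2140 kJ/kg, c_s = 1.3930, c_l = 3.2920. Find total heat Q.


Q1 (sensible, solid) = 6.4290 * 1.3930 * 11.4740 = 102.7565 kJ
Q2 (latent) = 6.4290 * 339.2140 = 2180.8068 kJ
Q3 (sensible, liquid) = 6.4290 * 3.2920 * 59.0090 = 1248.8823 kJ
Q_total = 3532.4456 kJ

3532.4456 kJ


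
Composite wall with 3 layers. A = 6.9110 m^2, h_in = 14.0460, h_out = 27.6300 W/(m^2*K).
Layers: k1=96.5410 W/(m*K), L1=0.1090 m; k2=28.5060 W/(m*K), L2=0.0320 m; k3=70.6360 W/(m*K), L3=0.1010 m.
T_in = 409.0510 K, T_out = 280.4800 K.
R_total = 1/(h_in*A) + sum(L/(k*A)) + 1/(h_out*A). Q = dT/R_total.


R_conv_in = 1/(14.0460*6.9110) = 0.0103
R_1 = 0.1090/(96.5410*6.9110) = 0.0002
R_2 = 0.0320/(28.5060*6.9110) = 0.0002
R_3 = 0.1010/(70.6360*6.9110) = 0.0002
R_conv_out = 1/(27.6300*6.9110) = 0.0052
R_total = 0.0161 K/W
Q = 128.5710 / 0.0161 = 8000.0426 W

R_total = 0.0161 K/W, Q = 8000.0426 W


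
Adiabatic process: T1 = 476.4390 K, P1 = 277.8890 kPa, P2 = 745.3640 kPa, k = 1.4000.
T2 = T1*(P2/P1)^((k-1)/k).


(k-1)/k = 0.2857
(P2/P1)^exp = 1.3256
T2 = 476.4390 * 1.3256 = 631.5897 K

631.5897 K


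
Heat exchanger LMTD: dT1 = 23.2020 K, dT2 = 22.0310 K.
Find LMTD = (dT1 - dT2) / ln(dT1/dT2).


dT1/dT2 = 1.0532
ln(dT1/dT2) = 0.0518
LMTD = 1.1710 / 0.0518 = 22.6114 K

22.6114 K


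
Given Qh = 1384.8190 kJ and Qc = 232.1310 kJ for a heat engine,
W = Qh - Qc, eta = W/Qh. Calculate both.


W = 1384.8190 - 232.1310 = 1152.6880 kJ
eta = 1152.6880 / 1384.8190 = 0.8324 = 83.2374%

W = 1152.6880 kJ, eta = 83.2374%


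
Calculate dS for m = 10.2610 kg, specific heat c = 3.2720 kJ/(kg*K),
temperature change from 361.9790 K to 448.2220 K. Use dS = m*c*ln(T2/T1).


T2/T1 = 1.2383
ln(T2/T1) = 0.2137
dS = 10.2610 * 3.2720 * 0.2137 = 7.1748 kJ/K

7.1748 kJ/K


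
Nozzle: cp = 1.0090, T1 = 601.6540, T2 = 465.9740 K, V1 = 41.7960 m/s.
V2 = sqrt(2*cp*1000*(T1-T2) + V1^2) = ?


dT = 135.6800 K
2*cp*1000*dT = 273802.2400
V1^2 = 1746.9056
V2 = sqrt(275549.1456) = 524.9278 m/s

524.9278 m/s


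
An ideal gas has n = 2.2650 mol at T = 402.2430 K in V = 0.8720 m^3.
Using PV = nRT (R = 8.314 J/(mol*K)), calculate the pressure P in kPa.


P = nRT/V = 2.2650 * 8.314 * 402.2430 / 0.8720
= 7574.7224 / 0.8720 = 8686.6083 Pa = 8.6866 kPa

8.6866 kPa


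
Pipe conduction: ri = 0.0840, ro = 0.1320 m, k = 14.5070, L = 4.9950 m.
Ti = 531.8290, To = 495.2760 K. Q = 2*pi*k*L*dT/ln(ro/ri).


dT = 36.5530 K
ln(ro/ri) = 0.4520
Q = 2*pi*14.5070*4.9950*36.5530 / 0.4520 = 36820.6845 W

36820.6845 W


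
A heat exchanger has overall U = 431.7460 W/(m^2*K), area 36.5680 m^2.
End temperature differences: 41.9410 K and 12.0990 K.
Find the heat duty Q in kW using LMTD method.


LMTD = 24.0053 K
Q = 431.7460 * 36.5680 * 24.0053 = 378998.1101 W = 378.9981 kW

378.9981 kW


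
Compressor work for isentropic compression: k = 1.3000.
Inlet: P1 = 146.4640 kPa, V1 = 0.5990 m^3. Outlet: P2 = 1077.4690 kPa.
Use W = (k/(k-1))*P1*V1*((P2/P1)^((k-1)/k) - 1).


(k-1)/k = 0.2308
(P2/P1)^exp = 1.5849
W = 4.3333 * 146.4640 * 0.5990 * (1.5849 - 1) = 222.3622 kJ

222.3622 kJ


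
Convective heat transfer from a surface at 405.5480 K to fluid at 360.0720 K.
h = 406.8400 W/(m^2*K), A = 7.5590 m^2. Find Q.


dT = 45.4760 K
Q = 406.8400 * 7.5590 * 45.4760 = 139852.5047 W

139852.5047 W


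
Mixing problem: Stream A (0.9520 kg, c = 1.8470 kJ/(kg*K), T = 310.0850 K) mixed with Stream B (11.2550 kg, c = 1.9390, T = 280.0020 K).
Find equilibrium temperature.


num = 6655.8443
den = 23.5818
Tf = 282.2451 K

282.2451 K


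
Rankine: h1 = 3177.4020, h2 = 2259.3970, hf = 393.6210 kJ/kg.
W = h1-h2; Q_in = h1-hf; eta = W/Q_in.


W = 918.0050 kJ/kg
Q_in = 2783.7810 kJ/kg
eta = 0.3298 = 32.9769%

eta = 32.9769%


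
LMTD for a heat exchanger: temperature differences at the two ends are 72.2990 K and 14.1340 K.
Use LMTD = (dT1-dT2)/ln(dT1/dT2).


dT1/dT2 = 5.1153
ln(dT1/dT2) = 1.6322
LMTD = 58.1650 / 1.6322 = 35.6354 K

35.6354 K


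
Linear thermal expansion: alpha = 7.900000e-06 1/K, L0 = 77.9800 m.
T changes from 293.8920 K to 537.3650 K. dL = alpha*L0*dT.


dT = 243.4730 K
dL = 7.900000e-06 * 77.9800 * 243.4730 = 0.149990 m
L_final = 78.129990 m

dL = 0.149990 m


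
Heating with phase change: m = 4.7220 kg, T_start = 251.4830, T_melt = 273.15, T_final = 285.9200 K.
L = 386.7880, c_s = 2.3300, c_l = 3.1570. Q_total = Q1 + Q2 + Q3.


Q1 (sensible, solid) = 4.7220 * 2.3300 * 21.6670 = 238.3860 kJ
Q2 (latent) = 4.7220 * 386.7880 = 1826.4129 kJ
Q3 (sensible, liquid) = 4.7220 * 3.1570 * 12.7700 = 190.3669 kJ
Q_total = 2255.1658 kJ

2255.1658 kJ


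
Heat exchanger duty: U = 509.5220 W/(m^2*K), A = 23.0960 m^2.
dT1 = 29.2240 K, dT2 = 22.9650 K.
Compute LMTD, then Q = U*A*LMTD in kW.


LMTD = 25.9689 K
Q = 509.5220 * 23.0960 * 25.9689 = 305600.0590 W = 305.6001 kW

305.6001 kW


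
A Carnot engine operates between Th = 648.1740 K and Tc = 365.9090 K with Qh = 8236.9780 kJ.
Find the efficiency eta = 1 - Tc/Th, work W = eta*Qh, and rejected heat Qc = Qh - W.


eta = 1 - 365.9090/648.1740 = 0.4355
W = 0.4355 * 8236.9780 = 3587.0161 kJ
Qc = 8236.9780 - 3587.0161 = 4649.9619 kJ

eta = 43.5477%, W = 3587.0161 kJ, Qc = 4649.9619 kJ


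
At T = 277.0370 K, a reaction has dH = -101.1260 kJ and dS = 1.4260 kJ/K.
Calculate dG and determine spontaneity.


T*dS = 277.0370 * 1.4260 = 395.0548 kJ
dG = -101.1260 - 395.0548 = -496.1808 kJ (spontaneous)

dG = -496.1808 kJ, spontaneous


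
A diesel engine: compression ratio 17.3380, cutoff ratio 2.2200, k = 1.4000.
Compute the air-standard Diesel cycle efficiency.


r^(k-1) = 3.1304
rc^k = 3.0542
eta = 0.6158 = 61.5806%

61.5806%


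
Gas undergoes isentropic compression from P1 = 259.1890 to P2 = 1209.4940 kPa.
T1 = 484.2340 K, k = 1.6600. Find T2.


(k-1)/k = 0.3976
(P2/P1)^exp = 1.8449
T2 = 484.2340 * 1.8449 = 893.3839 K

893.3839 K


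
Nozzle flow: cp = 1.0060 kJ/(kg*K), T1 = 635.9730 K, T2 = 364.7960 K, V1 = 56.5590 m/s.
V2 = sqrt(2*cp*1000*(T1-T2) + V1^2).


dT = 271.1770 K
2*cp*1000*dT = 545608.1240
V1^2 = 3198.9205
V2 = sqrt(548807.0445) = 740.8151 m/s

740.8151 m/s


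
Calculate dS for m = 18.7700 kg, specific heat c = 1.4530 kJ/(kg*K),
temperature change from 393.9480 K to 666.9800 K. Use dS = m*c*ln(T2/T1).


T2/T1 = 1.6931
ln(T2/T1) = 0.5265
dS = 18.7700 * 1.4530 * 0.5265 = 14.3603 kJ/K

14.3603 kJ/K


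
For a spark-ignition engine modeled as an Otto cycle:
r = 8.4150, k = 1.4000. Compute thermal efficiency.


r^(k-1) = 2.3443
eta = 1 - 1/2.3443 = 0.5734 = 57.3442%

57.3442%


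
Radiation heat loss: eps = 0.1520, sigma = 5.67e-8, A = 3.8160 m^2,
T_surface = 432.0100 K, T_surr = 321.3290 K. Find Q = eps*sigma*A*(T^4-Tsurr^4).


T^4 = 3.4832e+10
Tsurr^4 = 1.0661e+10
Q = 0.1520 * 5.67e-8 * 3.8160 * 2.4171e+10 = 794.9215 W

794.9215 W


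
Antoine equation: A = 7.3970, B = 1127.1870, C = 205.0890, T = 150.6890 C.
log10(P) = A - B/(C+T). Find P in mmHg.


C+T = 355.7780
B/(C+T) = 3.1682
log10(P) = 7.3970 - 3.1682 = 4.2288
P = 10^4.2288 = 16934.3561 mmHg

16934.3561 mmHg


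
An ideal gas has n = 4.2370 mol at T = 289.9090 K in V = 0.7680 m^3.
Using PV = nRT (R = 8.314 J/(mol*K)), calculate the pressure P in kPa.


P = nRT/V = 4.2370 * 8.314 * 289.9090 / 0.7680
= 10212.4556 / 0.7680 = 13297.4682 Pa = 13.2975 kPa

13.2975 kPa


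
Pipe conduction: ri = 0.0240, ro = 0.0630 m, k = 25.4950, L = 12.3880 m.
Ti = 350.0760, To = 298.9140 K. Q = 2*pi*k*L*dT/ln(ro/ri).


dT = 51.1620 K
ln(ro/ri) = 0.9651
Q = 2*pi*25.4950*12.3880*51.1620 / 0.9651 = 105201.0019 W

105201.0019 W


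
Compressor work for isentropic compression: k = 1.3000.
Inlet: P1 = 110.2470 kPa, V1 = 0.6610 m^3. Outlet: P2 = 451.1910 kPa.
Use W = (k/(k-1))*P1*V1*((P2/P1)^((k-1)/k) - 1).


(k-1)/k = 0.2308
(P2/P1)^exp = 1.3843
W = 4.3333 * 110.2470 * 0.6610 * (1.3843 - 1) = 121.3549 kJ

121.3549 kJ


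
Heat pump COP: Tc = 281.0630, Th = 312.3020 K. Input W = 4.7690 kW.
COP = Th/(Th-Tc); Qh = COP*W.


COP = 312.3020 / 31.2390 = 9.9972
Qh = 9.9972 * 4.7690 = 47.6766 kW

COP = 9.9972, Qh = 47.6766 kW


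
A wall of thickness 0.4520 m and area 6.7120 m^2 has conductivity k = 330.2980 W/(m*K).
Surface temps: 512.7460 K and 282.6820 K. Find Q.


dT = 230.0640 K
Q = 330.2980 * 6.7120 * 230.0640 / 0.4520 = 1128413.1105 W

1128413.1105 W


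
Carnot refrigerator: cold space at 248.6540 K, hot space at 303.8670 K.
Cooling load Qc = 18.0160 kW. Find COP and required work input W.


COP = 248.6540 / 55.2130 = 4.5035
W = 18.0160 / 4.5035 = 4.0004 kW

COP = 4.5035, W = 4.0004 kW


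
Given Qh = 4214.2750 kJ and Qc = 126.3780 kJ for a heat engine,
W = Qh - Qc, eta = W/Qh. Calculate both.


W = 4214.2750 - 126.3780 = 4087.8970 kJ
eta = 4087.8970 / 4214.2750 = 0.9700 = 97.0012%

W = 4087.8970 kJ, eta = 97.0012%


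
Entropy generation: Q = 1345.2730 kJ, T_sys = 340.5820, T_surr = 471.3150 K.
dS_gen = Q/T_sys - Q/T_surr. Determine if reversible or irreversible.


dS_sys = 1345.2730/340.5820 = 3.9499 kJ/K
dS_surr = -1345.2730/471.3150 = -2.8543 kJ/K
dS_gen = 3.9499 - 2.8543 = 1.0956 kJ/K (irreversible)

dS_gen = 1.0956 kJ/K, irreversible


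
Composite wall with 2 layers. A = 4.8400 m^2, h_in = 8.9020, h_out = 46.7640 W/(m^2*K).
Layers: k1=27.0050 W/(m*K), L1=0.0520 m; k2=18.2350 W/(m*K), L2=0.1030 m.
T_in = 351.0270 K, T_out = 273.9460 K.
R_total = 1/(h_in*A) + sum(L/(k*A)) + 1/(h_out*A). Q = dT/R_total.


R_conv_in = 1/(8.9020*4.8400) = 0.0232
R_1 = 0.0520/(27.0050*4.8400) = 0.0004
R_2 = 0.1030/(18.2350*4.8400) = 0.0012
R_conv_out = 1/(46.7640*4.8400) = 0.0044
R_total = 0.0292 K/W
Q = 77.0810 / 0.0292 = 2640.4268 W

R_total = 0.0292 K/W, Q = 2640.4268 W


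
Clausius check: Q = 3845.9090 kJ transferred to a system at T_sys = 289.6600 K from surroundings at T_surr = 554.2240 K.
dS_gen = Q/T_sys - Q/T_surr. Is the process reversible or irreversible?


dS_sys = 3845.9090/289.6600 = 13.2773 kJ/K
dS_surr = -3845.9090/554.2240 = -6.9393 kJ/K
dS_gen = 13.2773 - 6.9393 = 6.3381 kJ/K (irreversible)

dS_gen = 6.3381 kJ/K, irreversible


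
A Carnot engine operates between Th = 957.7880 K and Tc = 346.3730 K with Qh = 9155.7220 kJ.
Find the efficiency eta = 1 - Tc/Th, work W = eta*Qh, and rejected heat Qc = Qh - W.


eta = 1 - 346.3730/957.7880 = 0.6384
W = 0.6384 * 9155.7220 = 5844.6606 kJ
Qc = 9155.7220 - 5844.6606 = 3311.0614 kJ

eta = 63.8362%, W = 5844.6606 kJ, Qc = 3311.0614 kJ


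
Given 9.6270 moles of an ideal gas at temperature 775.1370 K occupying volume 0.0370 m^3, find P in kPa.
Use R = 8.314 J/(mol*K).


P = nRT/V = 9.6270 * 8.314 * 775.1370 / 0.0370
= 62041.0958 / 0.0370 = 1676786.3723 Pa = 1676.7864 kPa

1676.7864 kPa


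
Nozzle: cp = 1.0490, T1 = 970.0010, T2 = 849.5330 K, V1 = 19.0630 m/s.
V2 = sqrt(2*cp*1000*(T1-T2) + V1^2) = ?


dT = 120.4680 K
2*cp*1000*dT = 252741.8640
V1^2 = 363.3980
V2 = sqrt(253105.2620) = 503.0957 m/s

503.0957 m/s


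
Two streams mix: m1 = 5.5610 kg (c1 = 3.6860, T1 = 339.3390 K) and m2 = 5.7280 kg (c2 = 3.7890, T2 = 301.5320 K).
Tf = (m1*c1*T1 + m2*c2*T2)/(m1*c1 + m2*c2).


num = 13499.9858
den = 42.2012
Tf = 319.8955 K

319.8955 K


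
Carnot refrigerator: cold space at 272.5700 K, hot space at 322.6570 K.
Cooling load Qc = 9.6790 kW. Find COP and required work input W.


COP = 272.5700 / 50.0870 = 5.4419
W = 9.6790 / 5.4419 = 1.7786 kW

COP = 5.4419, W = 1.7786 kW


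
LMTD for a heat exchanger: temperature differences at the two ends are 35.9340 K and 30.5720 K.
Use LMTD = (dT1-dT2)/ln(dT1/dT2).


dT1/dT2 = 1.1754
ln(dT1/dT2) = 0.1616
LMTD = 5.3620 / 0.1616 = 33.1808 K

33.1808 K


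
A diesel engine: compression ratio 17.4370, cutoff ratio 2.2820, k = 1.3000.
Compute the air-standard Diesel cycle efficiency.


r^(k-1) = 2.3574
rc^k = 2.9229
eta = 0.5106 = 51.0584%

51.0584%


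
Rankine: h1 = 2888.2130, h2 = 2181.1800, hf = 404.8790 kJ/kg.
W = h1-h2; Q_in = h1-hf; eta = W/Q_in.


W = 707.0330 kJ/kg
Q_in = 2483.3340 kJ/kg
eta = 0.2847 = 28.4711%

eta = 28.4711%


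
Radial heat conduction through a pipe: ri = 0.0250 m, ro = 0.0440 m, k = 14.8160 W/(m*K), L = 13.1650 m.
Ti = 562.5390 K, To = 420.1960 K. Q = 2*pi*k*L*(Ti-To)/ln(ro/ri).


dT = 142.3430 K
ln(ro/ri) = 0.5653
Q = 2*pi*14.8160*13.1650*142.3430 / 0.5653 = 308587.4230 W

308587.4230 W


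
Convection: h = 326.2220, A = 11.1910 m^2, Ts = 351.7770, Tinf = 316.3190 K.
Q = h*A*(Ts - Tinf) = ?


dT = 35.4580 K
Q = 326.2220 * 11.1910 * 35.4580 = 129448.3078 W

129448.3078 W


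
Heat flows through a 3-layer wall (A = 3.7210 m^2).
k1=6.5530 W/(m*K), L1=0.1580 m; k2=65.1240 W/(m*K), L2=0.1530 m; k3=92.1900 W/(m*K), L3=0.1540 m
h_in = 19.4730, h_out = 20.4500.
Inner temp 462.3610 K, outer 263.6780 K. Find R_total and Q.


R_conv_in = 1/(19.4730*3.7210) = 0.0138
R_1 = 0.1580/(6.5530*3.7210) = 0.0065
R_2 = 0.1530/(65.1240*3.7210) = 0.0006
R_3 = 0.1540/(92.1900*3.7210) = 0.0004
R_conv_out = 1/(20.4500*3.7210) = 0.0131
R_total = 0.0345 K/W
Q = 198.6830 / 0.0345 = 5758.5089 W

R_total = 0.0345 K/W, Q = 5758.5089 W


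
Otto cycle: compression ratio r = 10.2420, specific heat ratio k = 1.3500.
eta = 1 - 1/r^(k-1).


r^(k-1) = 2.2575
eta = 1 - 1/2.2575 = 0.5570 = 55.7039%

55.7039%


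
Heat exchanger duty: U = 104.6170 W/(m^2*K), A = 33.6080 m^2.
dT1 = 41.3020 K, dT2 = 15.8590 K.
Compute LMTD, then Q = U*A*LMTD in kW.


LMTD = 26.5814 K
Q = 104.6170 * 33.6080 * 26.5814 = 93459.2869 W = 93.4593 kW

93.4593 kW


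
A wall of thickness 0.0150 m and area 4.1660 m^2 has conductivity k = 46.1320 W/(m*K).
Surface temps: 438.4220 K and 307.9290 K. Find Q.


dT = 130.4930 K
Q = 46.1320 * 4.1660 * 130.4930 / 0.0150 = 1671927.7476 W

1671927.7476 W


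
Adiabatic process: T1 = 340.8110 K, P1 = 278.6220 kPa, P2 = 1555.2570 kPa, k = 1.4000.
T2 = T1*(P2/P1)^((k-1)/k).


(k-1)/k = 0.2857
(P2/P1)^exp = 1.6344
T2 = 340.8110 * 1.6344 = 557.0334 K

557.0334 K


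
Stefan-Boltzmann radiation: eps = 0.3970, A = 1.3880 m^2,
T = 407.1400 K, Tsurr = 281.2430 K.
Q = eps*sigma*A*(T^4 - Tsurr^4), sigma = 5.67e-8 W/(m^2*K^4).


T^4 = 2.7477e+10
Tsurr^4 = 6.2564e+09
Q = 0.3970 * 5.67e-8 * 1.3880 * 2.1221e+10 = 663.0213 W

663.0213 W


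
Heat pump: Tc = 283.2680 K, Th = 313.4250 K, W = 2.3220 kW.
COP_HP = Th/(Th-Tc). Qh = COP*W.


COP = 313.4250 / 30.1570 = 10.3931
Qh = 10.3931 * 2.3220 = 24.1328 kW

COP = 10.3931, Qh = 24.1328 kW


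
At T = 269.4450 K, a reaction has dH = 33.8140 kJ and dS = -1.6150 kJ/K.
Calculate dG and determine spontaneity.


T*dS = 269.4450 * -1.6150 = -435.1537 kJ
dG = 33.8140 + 435.1537 = 468.9677 kJ (non-spontaneous)

dG = 468.9677 kJ, non-spontaneous


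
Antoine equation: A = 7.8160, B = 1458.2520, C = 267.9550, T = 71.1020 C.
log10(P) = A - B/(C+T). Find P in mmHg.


C+T = 339.0570
B/(C+T) = 4.3009
log10(P) = 7.8160 - 4.3009 = 3.5151
P = 10^3.5151 = 3274.1219 mmHg

3274.1219 mmHg


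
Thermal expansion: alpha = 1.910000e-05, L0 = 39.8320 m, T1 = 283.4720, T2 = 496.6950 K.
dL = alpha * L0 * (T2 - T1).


dT = 213.2230 K
dL = 1.910000e-05 * 39.8320 * 213.2230 = 0.162218 m
L_final = 39.994218 m

dL = 0.162218 m


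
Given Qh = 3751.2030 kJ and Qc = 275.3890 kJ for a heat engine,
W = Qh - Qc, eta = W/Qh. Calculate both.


W = 3751.2030 - 275.3890 = 3475.8140 kJ
eta = 3475.8140 / 3751.2030 = 0.9266 = 92.6586%

W = 3475.8140 kJ, eta = 92.6586%


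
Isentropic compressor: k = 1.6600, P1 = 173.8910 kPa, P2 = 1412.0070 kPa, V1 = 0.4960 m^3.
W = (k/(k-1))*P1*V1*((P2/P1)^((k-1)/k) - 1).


(k-1)/k = 0.3976
(P2/P1)^exp = 2.2995
W = 2.5152 * 173.8910 * 0.4960 * (2.2995 - 1) = 281.9013 kJ

281.9013 kJ


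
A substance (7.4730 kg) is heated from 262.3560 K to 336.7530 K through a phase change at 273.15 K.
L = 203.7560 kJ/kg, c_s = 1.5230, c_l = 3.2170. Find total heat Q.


Q1 (sensible, solid) = 7.4730 * 1.5230 * 10.7940 = 122.8506 kJ
Q2 (latent) = 7.4730 * 203.7560 = 1522.6686 kJ
Q3 (sensible, liquid) = 7.4730 * 3.2170 * 63.6030 = 1529.0569 kJ
Q_total = 3174.5761 kJ

3174.5761 kJ


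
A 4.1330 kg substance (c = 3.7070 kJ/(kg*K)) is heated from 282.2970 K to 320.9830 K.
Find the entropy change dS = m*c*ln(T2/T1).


T2/T1 = 1.1370
ln(T2/T1) = 0.1284
dS = 4.1330 * 3.7070 * 0.1284 = 1.9677 kJ/K

1.9677 kJ/K


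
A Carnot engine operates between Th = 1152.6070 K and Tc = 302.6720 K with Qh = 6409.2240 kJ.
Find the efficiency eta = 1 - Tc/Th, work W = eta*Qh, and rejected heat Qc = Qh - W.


eta = 1 - 302.6720/1152.6070 = 0.7374
W = 0.7374 * 6409.2240 = 4726.1762 kJ
Qc = 6409.2240 - 4726.1762 = 1683.0478 kJ

eta = 73.7402%, W = 4726.1762 kJ, Qc = 1683.0478 kJ


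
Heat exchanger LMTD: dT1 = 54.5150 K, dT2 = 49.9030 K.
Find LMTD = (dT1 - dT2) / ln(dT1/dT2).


dT1/dT2 = 1.0924
ln(dT1/dT2) = 0.0884
LMTD = 4.6120 / 0.0884 = 52.1750 K

52.1750 K


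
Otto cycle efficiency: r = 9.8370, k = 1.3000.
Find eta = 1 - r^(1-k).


r^(k-1) = 1.9854
eta = 1 - 1/1.9854 = 0.4963 = 49.6336%

49.6336%


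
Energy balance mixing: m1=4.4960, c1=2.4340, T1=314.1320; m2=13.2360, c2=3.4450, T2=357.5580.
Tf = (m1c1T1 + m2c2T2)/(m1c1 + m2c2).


num = 19741.5662
den = 56.5413
Tf = 349.1531 K

349.1531 K


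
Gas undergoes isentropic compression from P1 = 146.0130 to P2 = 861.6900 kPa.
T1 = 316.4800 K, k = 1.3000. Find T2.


(k-1)/k = 0.2308
(P2/P1)^exp = 1.5063
T2 = 316.4800 * 1.5063 = 476.7163 K

476.7163 K


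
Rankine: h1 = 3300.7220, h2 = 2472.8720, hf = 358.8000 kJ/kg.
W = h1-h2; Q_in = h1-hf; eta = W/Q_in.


W = 827.8500 kJ/kg
Q_in = 2941.9220 kJ/kg
eta = 0.2814 = 28.1398%

eta = 28.1398%


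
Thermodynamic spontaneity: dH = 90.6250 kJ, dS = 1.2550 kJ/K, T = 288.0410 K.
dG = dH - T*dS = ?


T*dS = 288.0410 * 1.2550 = 361.4915 kJ
dG = 90.6250 - 361.4915 = -270.8665 kJ (spontaneous)

dG = -270.8665 kJ, spontaneous


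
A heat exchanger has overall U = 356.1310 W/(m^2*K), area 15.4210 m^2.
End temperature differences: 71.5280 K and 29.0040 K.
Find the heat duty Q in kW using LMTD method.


LMTD = 47.1099 K
Q = 356.1310 * 15.4210 * 47.1099 = 258722.6930 W = 258.7227 kW

258.7227 kW


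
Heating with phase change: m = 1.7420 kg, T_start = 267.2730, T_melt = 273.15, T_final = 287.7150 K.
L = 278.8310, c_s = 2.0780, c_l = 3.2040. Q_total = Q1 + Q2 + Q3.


Q1 (sensible, solid) = 1.7420 * 2.0780 * 5.8770 = 21.2740 kJ
Q2 (latent) = 1.7420 * 278.8310 = 485.7236 kJ
Q3 (sensible, liquid) = 1.7420 * 3.2040 * 14.5650 = 81.2926 kJ
Q_total = 588.2902 kJ

588.2902 kJ


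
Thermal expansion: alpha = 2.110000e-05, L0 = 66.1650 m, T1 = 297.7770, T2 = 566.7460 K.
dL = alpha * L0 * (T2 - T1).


dT = 268.9690 K
dL = 2.110000e-05 * 66.1650 * 268.9690 = 0.375503 m
L_final = 66.540503 m

dL = 0.375503 m


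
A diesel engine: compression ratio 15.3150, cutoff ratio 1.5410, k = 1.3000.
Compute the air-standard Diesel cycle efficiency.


r^(k-1) = 2.2674
rc^k = 1.7545
eta = 0.5269 = 52.6892%

52.6892%


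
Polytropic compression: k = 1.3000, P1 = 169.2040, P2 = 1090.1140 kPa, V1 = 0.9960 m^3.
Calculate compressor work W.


(k-1)/k = 0.2308
(P2/P1)^exp = 1.5371
W = 4.3333 * 169.2040 * 0.9960 * (1.5371 - 1) = 392.2470 kJ

392.2470 kJ


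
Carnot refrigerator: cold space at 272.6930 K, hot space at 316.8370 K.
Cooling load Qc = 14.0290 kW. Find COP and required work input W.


COP = 272.6930 / 44.1440 = 6.1774
W = 14.0290 / 6.1774 = 2.2710 kW

COP = 6.1774, W = 2.2710 kW


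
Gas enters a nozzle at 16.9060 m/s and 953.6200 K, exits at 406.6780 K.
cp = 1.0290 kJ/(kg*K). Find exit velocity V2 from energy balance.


dT = 546.9420 K
2*cp*1000*dT = 1125606.6360
V1^2 = 285.8128
V2 = sqrt(1125892.4488) = 1061.0808 m/s

1061.0808 m/s


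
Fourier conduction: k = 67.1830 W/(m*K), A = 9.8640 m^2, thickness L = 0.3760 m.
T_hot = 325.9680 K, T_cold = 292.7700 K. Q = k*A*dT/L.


dT = 33.1980 K
Q = 67.1830 * 9.8640 * 33.1980 / 0.3760 = 58510.8668 W

58510.8668 W


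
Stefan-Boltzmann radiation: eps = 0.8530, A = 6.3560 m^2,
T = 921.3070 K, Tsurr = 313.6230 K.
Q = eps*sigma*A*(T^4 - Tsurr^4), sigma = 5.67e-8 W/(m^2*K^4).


T^4 = 7.2047e+11
Tsurr^4 = 9.6746e+09
Q = 0.8530 * 5.67e-8 * 6.3560 * 7.1080e+11 = 218505.4178 W

218505.4178 W


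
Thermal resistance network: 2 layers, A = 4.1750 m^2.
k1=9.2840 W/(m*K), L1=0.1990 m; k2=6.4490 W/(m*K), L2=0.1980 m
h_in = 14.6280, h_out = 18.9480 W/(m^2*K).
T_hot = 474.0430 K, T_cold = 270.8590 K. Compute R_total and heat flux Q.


R_conv_in = 1/(14.6280*4.1750) = 0.0164
R_1 = 0.1990/(9.2840*4.1750) = 0.0051
R_2 = 0.1980/(6.4490*4.1750) = 0.0074
R_conv_out = 1/(18.9480*4.1750) = 0.0126
R_total = 0.0415 K/W
Q = 203.1840 / 0.0415 = 4895.6405 W

R_total = 0.0415 K/W, Q = 4895.6405 W


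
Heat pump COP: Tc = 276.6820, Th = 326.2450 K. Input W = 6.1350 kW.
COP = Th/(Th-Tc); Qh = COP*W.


COP = 326.2450 / 49.5630 = 6.5824
Qh = 6.5824 * 6.1350 = 40.3832 kW

COP = 6.5824, Qh = 40.3832 kW


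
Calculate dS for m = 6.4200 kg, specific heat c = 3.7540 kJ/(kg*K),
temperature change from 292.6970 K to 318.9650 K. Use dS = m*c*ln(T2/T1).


T2/T1 = 1.0897
ln(T2/T1) = 0.0859
dS = 6.4200 * 3.7540 * 0.0859 = 2.0713 kJ/K

2.0713 kJ/K


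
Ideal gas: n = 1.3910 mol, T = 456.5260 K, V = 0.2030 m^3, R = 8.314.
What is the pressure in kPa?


P = nRT/V = 1.3910 * 8.314 * 456.5260 / 0.2030
= 5279.6200 / 0.2030 = 26007.9804 Pa = 26.0080 kPa

26.0080 kPa
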